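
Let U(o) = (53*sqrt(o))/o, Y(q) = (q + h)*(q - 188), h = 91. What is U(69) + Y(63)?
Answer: -19250 + 53*sqrt(69)/69 ≈ -19244.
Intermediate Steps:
Y(q) = (-188 + q)*(91 + q) (Y(q) = (q + 91)*(q - 188) = (91 + q)*(-188 + q) = (-188 + q)*(91 + q))
U(o) = 53/sqrt(o)
U(69) + Y(63) = 53/sqrt(69) + (-17108 + 63**2 - 97*63) = 53*(sqrt(69)/69) + (-17108 + 3969 - 6111) = 53*sqrt(69)/69 - 19250 = -19250 + 53*sqrt(69)/69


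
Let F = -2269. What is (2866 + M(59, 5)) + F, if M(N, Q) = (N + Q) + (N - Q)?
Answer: 715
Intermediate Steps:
M(N, Q) = 2*N
(2866 + M(59, 5)) + F = (2866 + 2*59) - 2269 = (2866 + 118) - 2269 = 2984 - 2269 = 715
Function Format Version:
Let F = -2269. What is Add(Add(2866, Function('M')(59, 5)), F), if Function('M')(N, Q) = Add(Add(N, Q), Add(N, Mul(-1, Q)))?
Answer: 715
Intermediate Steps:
Function('M')(N, Q) = Mul(2, N)
Add(Add(2866, Function('M')(59, 5)), F) = Add(Add(2866, Mul(2, 59)), -2269) = Add(Add(2866, 118), -2269) = Add(2984, -2269) = 715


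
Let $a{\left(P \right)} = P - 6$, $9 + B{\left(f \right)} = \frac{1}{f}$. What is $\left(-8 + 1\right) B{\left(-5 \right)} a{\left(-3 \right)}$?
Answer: $- \frac{2898}{5} \approx -579.6$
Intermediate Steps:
$B{\left(f \right)} = -9 + \frac{1}{f}$
$a{\left(P \right)} = -6 + P$ ($a{\left(P \right)} = P - 6 = -6 + P$)
$\left(-8 + 1\right) B{\left(-5 \right)} a{\left(-3 \right)} = \left(-8 + 1\right) \left(-9 + \frac{1}{-5}\right) \left(-6 - 3\right) = - 7 \left(-9 - \frac{1}{5}\right) \left(-9\right) = \left(-7\right) \left(- \frac{46}{5}\right) \left(-9\right) = \frac{322}{5} \left(-9\right) = - \frac{2898}{5}$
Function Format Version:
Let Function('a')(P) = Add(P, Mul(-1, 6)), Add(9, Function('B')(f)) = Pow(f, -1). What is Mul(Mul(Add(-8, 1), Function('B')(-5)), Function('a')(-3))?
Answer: Rational(-2898, 5) ≈ -579.60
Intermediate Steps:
Function('B')(f) = Add(-9, Pow(f, -1))
Function('a')(P) = Add(-6, P) (Function('a')(P) = Add(P, -6) = Add(-6, P))
Mul(Mul(Add(-8, 1), Function('B')(-5)), Function('a')(-3)) = Mul(Mul(Add(-8, 1), Add(-9, Pow(-5, -1))), Add(-6, -3)) = Mul(Mul(-7, Add(-9, Rational(-1, 5))), -9) = Mul(Mul(-7, Rational(-46, 5)), -9) = Mul(Rational(322, 5), -9) = Rational(-2898, 5)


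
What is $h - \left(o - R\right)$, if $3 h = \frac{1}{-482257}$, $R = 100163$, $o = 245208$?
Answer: $- \frac{209846899696}{1446771} \approx -1.4505 \cdot 10^{5}$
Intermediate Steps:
$h = - \frac{1}{1446771}$ ($h = \frac{1}{3 \left(-482257\right)} = \frac{1}{3} \left(- \frac{1}{482257}\right) = - \frac{1}{1446771} \approx -6.9119 \cdot 10^{-7}$)
$h - \left(o - R\right) = - \frac{1}{1446771} - \left(245208 - 100163\right) = - \frac{1}{1446771} - 145045 = - \frac{209846899696}{1446771}$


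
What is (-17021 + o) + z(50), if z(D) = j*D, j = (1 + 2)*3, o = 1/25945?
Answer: -429934594/25945 ≈ -16571.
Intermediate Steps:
o = 1/25945 ≈ 3.8543e-5
j = 9 (j = 3*3 = 9)
z(D) = 9*D
(-17021 + o) + z(50) = (-17021 + 1/25945) + 9*50 = -441609844/25945 + 450 = -429934594/25945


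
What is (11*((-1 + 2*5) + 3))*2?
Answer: 264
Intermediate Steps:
(11*((-1 + 2*5) + 3))*2 = (11*((-1 + 10) + 3))*2 = (11*(9 + 3))*2 = (11*12)*2 = 132*2 = 264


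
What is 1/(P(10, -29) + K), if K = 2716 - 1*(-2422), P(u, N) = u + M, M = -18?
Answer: 1/5130 ≈ 0.00019493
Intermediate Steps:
P(u, N) = -18 + u (P(u, N) = u - 18 = -18 + u)
K = 5138 (K = 2716 + 2422 = 5138)
1/(P(10, -29) + K) = 1/((-18 + 10) + 5138) = 1/(-8 + 5138) = 1/5130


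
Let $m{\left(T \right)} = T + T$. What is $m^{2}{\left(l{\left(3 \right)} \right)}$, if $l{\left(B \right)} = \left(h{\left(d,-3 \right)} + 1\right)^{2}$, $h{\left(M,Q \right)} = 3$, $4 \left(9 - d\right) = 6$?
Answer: $1024$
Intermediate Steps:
$d = \frac{15}{2}$ ($d = 9 - \frac{3}{2} = \frac{15}{2} \approx 7.5$)
$l{\left(B \right)} = 16$ ($l{\left(B \right)} = \left(3 + 1\right)^{2} = 4^{2} = 16$)
$m{\left(T \right)} = 2 T$
$m^{2}{\left(l{\left(3 \right)} \right)} = \left(2 \cdot 16\right)^{2} = 32^{2} = 1024$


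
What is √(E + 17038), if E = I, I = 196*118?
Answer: √40166 ≈ 200.41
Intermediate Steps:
I = 23128
E = 23128
√(E + 17038) = √(23128 + 17038) = √40166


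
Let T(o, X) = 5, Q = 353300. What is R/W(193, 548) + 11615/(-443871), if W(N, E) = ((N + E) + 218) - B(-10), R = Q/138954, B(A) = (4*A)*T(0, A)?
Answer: -285624874765/11914066238751 ≈ -0.023974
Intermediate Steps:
B(A) = 20*A (B(A) = (4*A)*5 = 20*A)
R = 176650/69477 (R = 353300/138954 = 353300*(1/138954) = 176650/69477 ≈ 2.5426)
W(N, E) = 418 + E + N (W(N, E) = ((N + E) + 218) - 20*(-10) = ((E + N) + 218) - 1*(-200) = (218 + E + N) + 200 = 418 + E + N)
R/W(193, 548) + 11615/(-443871) = 176650/(69477*(418 + 548 + 193)) + 11615/(-443871) = (176650/69477)/1159 + 11615*(-1/443871) = (176650/69477)*(1/1159) - 11615/443871 = 176650/80523843 - 11615/443871 = -285624874765/11914066238751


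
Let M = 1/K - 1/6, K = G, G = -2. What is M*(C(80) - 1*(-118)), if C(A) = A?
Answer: -132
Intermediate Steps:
K = -2
M = -2/3 (M = 1/(-2) - 1/6 = 1*(-1/2) - 1*1/6 = -1/2 - 1/6 = -2/3 ≈ -0.66667)
M*(C(80) - 1*(-118)) = -2*(80 - 1*(-118))/3 = -2*(80 + 118)/3 = -2/3*198 = -132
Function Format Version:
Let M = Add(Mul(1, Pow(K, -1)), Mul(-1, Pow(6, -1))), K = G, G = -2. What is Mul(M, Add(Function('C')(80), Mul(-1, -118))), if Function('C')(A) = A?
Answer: -132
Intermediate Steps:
K = -2
M = Rational(-2, 3) (M = Add(Mul(1, Pow(-2, -1)), Mul(-1, Pow(6, -1))) = Add(Mul(1, Rational(-1, 2)), Mul(-1, Rational(1, 6))) = Add(Rational(-1, 2), Rational(-1, 6)) = Rational(-2, 3) ≈ -0.66667)
Mul(M, Add(Function('C')(80), Mul(-1, -118))) = Mul(Rational(-2, 3), Add(80, Mul(-1, -118))) = Mul(Rational(-2, 3), Add(80, 118)) = Mul(Rational(-2, 3), 198) = -132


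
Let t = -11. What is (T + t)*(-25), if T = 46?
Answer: -875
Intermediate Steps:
(T + t)*(-25) = (46 - 11)*(-25) = 35*(-25) = -875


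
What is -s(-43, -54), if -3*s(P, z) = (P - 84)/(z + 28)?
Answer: 127/78 ≈ 1.6282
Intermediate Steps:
s(P, z) = -(-84 + P)/(3*(28 + z)) (s(P, z) = -(P - 84)/(3*(z + 28)) = -(-84 + P)/(3*(28 + z)))
-s(-43, -54) = -(84 - 1*(-43))/(3*(28 - 54)) = -(84 + 43)/(3*(-26)) = -(-1)*127/(3*26) = -1*(-127/78) = 127/78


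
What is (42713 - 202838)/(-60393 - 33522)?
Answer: 10675/6261 ≈ 1.7050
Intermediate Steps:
(42713 - 202838)/(-60393 - 33522) = -160125/(-93915) = -160125*(-1/93915) = 10675/6261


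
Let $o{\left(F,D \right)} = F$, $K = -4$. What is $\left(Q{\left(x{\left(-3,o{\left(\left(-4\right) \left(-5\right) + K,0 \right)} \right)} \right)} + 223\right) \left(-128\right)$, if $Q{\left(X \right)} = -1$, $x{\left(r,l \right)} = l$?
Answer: $-28416$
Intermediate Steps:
$\left(Q{\left(x{\left(-3,o{\left(\left(-4\right) \left(-5\right) + K,0 \right)} \right)} \right)} + 223\right) \left(-128\right) = \left(-1 + 223\right) \left(-128\right) = 222 \left(-128\right) = -28416$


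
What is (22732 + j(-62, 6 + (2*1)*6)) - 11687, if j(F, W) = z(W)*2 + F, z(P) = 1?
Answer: 10985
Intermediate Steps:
j(F, W) = 2 + F (j(F, W) = 1*2 + F = 2 + F)
(22732 + j(-62, 6 + (2*1)*6)) - 11687 = (22732 + (2 - 62)) - 11687 = (22732 - 60) - 11687 = 22672 - 11687 = 10985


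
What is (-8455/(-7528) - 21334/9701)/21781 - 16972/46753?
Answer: -1173919224761819/3233371287850648 ≈ -0.36306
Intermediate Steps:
(-8455/(-7528) - 21334/9701)/21781 - 16972/46753 = (-8455*(-1/7528) - 21334*1/9701)*(1/21781) - 16972*1/46753 = (8455/7528 - 21334/9701)*(1/21781) - 16972/46753 = -78580397/73029128*1/21781 - 16972/46753 = -3416539/69158584216 - 16972/46753 = -1173919224761819/3233371287850648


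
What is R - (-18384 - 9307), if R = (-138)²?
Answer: 46735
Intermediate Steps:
R = 19044
R - (-18384 - 9307) = 19044 - (-18384 - 9307) = 19044 - 1*(-27691) = 19044 + 27691 = 46735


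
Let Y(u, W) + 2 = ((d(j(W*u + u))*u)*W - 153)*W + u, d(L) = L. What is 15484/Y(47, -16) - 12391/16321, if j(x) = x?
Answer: -105329224561/138403173507 ≈ -0.76103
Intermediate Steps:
Y(u, W) = -2 + u + W*(-153 + W*u*(u + W*u)) (Y(u, W) = -2 + ((((W*u + u)*u)*W - 153)*W + u) = -2 + ((((u + W*u)*u)*W - 153)*W + u) = -2 + (((u*(u + W*u))*W - 153)*W + u) = -2 + ((W*u*(u + W*u) - 153)*W + u) = -2 + ((-153 + W*u*(u + W*u))*W + u) = -2 + (W*(-153 + W*u*(u + W*u)) + u) = -2 + (u + W*(-153 + W*u*(u + W*u))) = -2 + u + W*(-153 + W*u*(u + W*u)))
15484/Y(47, -16) - 12391/16321 = 15484/(-2 + 47 - 153*(-16) + (-16)²*47²*(1 - 16)) - 12391/16321 = 15484/(-2 + 47 + 2448 + 256*2209*(-15)) - 12391*1/16321 = 15484/(-2 + 47 + 2448 - 8482560) - 12391/16321 = 15484/(-8480067) - 12391/16321 = 15484*(-1/8480067) - 12391/16321 = -15484/8480067 - 12391/16321 = -105329224561/138403173507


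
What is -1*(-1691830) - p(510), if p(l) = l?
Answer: 1691320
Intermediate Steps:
-1*(-1691830) - p(510) = -1*(-1691830) - 1*510 = 1691830 - 510 = 1691320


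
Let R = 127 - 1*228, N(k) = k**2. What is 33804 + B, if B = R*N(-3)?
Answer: 32895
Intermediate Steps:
R = -101 (R = 127 - 228 = -101)
B = -909 (B = -101*(-3)**2 = -101*9 = -909)
33804 + B = 33804 - 909 = 32895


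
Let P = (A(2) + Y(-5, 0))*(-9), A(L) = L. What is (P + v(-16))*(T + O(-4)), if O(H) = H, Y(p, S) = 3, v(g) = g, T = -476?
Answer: 29280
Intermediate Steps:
P = -45 (P = (2 + 3)*(-9) = 5*(-9) = -45)
(P + v(-16))*(T + O(-4)) = (-45 - 16)*(-476 - 4) = -61*(-480) = 29280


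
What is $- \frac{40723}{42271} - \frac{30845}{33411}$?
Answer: $- \frac{2664445148}{1412316381} \approx -1.8866$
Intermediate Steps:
$- \frac{40723}{42271} - \frac{30845}{33411} = - \frac{2664445148}{1412316381}$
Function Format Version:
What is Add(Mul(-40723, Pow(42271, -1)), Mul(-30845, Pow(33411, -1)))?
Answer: Rational(-2664445148, 1412316381) ≈ -1.8866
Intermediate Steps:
Add(Mul(-40723, Pow(42271, -1)), Mul(-30845, Pow(33411, -1))) = Add(Mul(-40723, Rational(1, 42271)), Mul(-30845, Rational(1, 33411))) = Add(Rational(-40723, 42271), Rational(-30845, 33411)) = Rational(-2664445148, 1412316381)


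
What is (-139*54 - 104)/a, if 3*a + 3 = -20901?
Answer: 3805/3484 ≈ 1.0921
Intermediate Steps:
a = -6968 (a = -1 + (⅓)*(-20901) = -1 - 6967 = -6968)
(-139*54 - 104)/a = (-139*54 - 104)/(-6968) = (-7506 - 104)*(-1/6968) = -7610*(-1/6968) = 3805/3484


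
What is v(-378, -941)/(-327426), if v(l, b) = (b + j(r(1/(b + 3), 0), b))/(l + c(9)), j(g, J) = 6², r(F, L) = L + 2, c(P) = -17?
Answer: -181/25866654 ≈ -6.9974e-6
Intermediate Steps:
r(F, L) = 2 + L
j(g, J) = 36
v(l, b) = (36 + b)/(-17 + l) (v(l, b) = (b + 36)/(l - 17) = (36 + b)/(-17 + l))
v(-378, -941)/(-327426) = ((36 - 941)/(-17 - 378))/(-327426) = (-905/(-395))*(-1/327426) = -1/395*(-905)*(-1/327426) = (181/79)*(-1/327426) = -181/25866654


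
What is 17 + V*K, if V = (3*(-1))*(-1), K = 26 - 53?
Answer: -64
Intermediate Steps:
K = -27
V = 3 (V = -3*(-1) = 3)
17 + V*K = 17 + 3*(-27) = 17 - 81 = -64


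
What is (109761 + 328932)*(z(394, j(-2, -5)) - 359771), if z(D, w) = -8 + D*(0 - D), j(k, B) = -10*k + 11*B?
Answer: -225933475395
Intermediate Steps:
z(D, w) = -8 - D**2 (z(D, w) = -8 + D*(-D) = -8 - D**2)
(109761 + 328932)*(z(394, j(-2, -5)) - 359771) = (109761 + 328932)*((-8 - 1*394**2) - 359771) = 438693*((-8 - 1*155236) - 359771) = 438693*((-8 - 155236) - 359771) = 438693*(-155244 - 359771) = 438693*(-515015) = -225933475395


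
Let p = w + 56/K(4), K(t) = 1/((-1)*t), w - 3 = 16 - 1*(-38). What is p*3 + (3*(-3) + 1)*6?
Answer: -549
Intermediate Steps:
w = 57 (w = 3 + (16 - 1*(-38)) = 3 + (16 + 38) = 3 + 54 = 57)
K(t) = -1/t
p = -167 (p = 57 + 56/((-1/4)) = 57 + 56/((-1*1/4)) = 57 + 56/(-1/4) = 57 + 56*(-4) = 57 - 224 = -167)
p*3 + (3*(-3) + 1)*6 = -167*3 + (3*(-3) + 1)*6 = -501 + (-9 + 1)*6 = -501 - 8*6 = -501 - 48 = -549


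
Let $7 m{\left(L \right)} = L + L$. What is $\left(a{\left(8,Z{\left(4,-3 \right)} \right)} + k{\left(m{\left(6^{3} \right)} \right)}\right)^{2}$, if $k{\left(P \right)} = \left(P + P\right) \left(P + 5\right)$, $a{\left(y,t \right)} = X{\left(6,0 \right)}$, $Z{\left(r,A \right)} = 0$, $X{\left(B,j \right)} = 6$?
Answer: $\frac{163039903524}{2401} \approx 6.7905 \cdot 10^{7}$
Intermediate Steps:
$a{\left(y,t \right)} = 6$
$m{\left(L \right)} = \frac{2 L}{7}$ ($m{\left(L \right)} = \frac{L + L}{7} = \frac{2 L}{7}$)
$k{\left(P \right)} = 2 P \left(5 + P\right)$
$\left(a{\left(8,Z{\left(4,-3 \right)} \right)} + k{\left(m{\left(6^{3} \right)} \right)}\right)^{2} = \left(6 + 2 \frac{2 \cdot 6^{3}}{7} \left(5 + \frac{2 \cdot 6^{3}}{7}\right)\right)^{2} = \left(6 + 2 \cdot \frac{2}{7} \cdot 216 \left(5 + \frac{2}{7} \cdot 216\right)\right)^{2} = \left(6 + 2 \cdot \frac{432}{7} \left(5 + \frac{432}{7}\right)\right)^{2} = \left(6 + 2 \cdot \frac{432}{7} \cdot \frac{467}{7}\right)^{2} = \left(6 + \frac{403488}{49}\right)^{2} = \left(\frac{403782}{49}\right)^{2} = \frac{163039903524}{2401}$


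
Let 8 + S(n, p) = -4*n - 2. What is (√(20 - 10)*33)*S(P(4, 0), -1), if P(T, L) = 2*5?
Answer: -1650*√10 ≈ -5217.8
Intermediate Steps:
P(T, L) = 10
S(n, p) = -10 - 4*n (S(n, p) = -8 + (-4*n - 2) = -8 + (-2 - 4*n) = -10 - 4*n)
(√(20 - 10)*33)*S(P(4, 0), -1) = (√(20 - 10)*33)*(-10 - 4*10) = (√10*33)*(-10 - 40) = (33*√10)*(-50) = -1650*√10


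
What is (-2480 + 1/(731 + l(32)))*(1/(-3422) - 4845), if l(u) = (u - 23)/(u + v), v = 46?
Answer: 390799976660877/32524399 ≈ 1.2016e+7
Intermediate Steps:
l(u) = (-23 + u)/(46 + u) (l(u) = (u - 23)/(u + 46) = (-23 + u)/(46 + u))
(-2480 + 1/(731 + l(32)))*(1/(-3422) - 4845) = (-2480 + 1/(731 + (-23 + 32)/(46 + 32)))*(1/(-3422) - 4845) = (-2480 + 1/(731 + 9/78))*(-1/3422 - 4845) = (-2480 + 1/(731 + (1/78)*9))*(-16579591/3422) = (-2480 + 1/(731 + 3/26))*(-16579591/3422) = (-2480 + 1/(19009/26))*(-16579591/3422) = (-2480 + 26/19009)*(-16579591/3422) = -47142294/19009*(-16579591/3422) = 390799976660877/32524399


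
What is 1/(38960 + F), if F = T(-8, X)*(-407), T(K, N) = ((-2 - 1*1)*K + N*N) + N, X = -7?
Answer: 1/12098 ≈ 8.2658e-5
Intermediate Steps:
T(K, N) = N + N² - 3*K (T(K, N) = ((-2 - 1)*K + N²) + N = (-3*K + N²) + N = (N² - 3*K) + N = N + N² - 3*K)
F = -26862 (F = (-7 + (-7)² - 3*(-8))*(-407) = (-7 + 49 + 24)*(-407) = 66*(-407) = -26862)
1/(38960 + F) = 1/(38960 - 26862) = 1/12098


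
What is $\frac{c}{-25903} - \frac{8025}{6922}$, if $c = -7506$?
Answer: $- \frac{155915043}{179300566} \approx -0.86957$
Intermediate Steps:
$\frac{c}{-25903} - \frac{8025}{6922} = - \frac{7506}{-25903} - \frac{8025}{6922} = \left(-7506\right) \left(- \frac{1}{25903}\right) - \frac{8025}{6922} = \frac{7506}{25903} - \frac{8025}{6922} = - \frac{155915043}{179300566}$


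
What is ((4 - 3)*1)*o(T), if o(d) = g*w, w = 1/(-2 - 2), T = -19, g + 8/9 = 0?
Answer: 2/9 ≈ 0.22222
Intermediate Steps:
g = -8/9 (g = -8/9 + 0 = -8/9 ≈ -0.88889)
w = -¼ (w = 1/(-4) = -¼ ≈ -0.25000)
o(d) = 2/9 (o(d) = -8/9*(-¼) = 2/9)
((4 - 3)*1)*o(T) = ((4 - 3)*1)*(2/9) = (1*1)*(2/9) = 1*(2/9) = 2/9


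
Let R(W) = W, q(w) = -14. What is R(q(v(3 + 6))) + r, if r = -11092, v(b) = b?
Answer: -11106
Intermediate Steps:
R(q(v(3 + 6))) + r = -14 - 11092 = -11106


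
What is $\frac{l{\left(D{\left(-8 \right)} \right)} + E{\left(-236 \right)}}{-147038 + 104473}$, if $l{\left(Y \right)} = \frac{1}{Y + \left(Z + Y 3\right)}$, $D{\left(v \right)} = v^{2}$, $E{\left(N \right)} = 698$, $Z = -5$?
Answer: $- \frac{175199}{10683815} \approx -0.016399$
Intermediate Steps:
$l{\left(Y \right)} = \frac{1}{-5 + 4 Y}$ ($l{\left(Y \right)} = \frac{1}{Y + \left(-5 + Y 3\right)} = \frac{1}{Y + \left(-5 + 3 Y\right)} = \frac{1}{-5 + 4 Y}$)
$\frac{l{\left(D{\left(-8 \right)} \right)} + E{\left(-236 \right)}}{-147038 + 104473} = \frac{\frac{1}{-5 + 4 \left(-8\right)^{2}} + 698}{-147038 + 104473} = \frac{\frac{1}{-5 + 4 \cdot 64} + 698}{-42565} = \left(\frac{1}{-5 + 256} + 698\right) \left(- \frac{1}{42565}\right) = \left(\frac{1}{251} + 698\right) \left(- \frac{1}{42565}\right) = \frac{175199}{251} \left(- \frac{1}{42565}\right) = - \frac{175199}{10683815}$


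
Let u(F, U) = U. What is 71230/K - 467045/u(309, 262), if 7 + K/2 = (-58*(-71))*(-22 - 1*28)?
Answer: -96177165945/53947634 ≈ -1782.8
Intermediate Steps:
K = -411814 (K = -14 + 2*((-58*(-71))*(-22 - 1*28)) = -14 + 2*(4118*(-22 - 28)) = -14 + 2*(4118*(-50)) = -14 + 2*(-205900) = -14 - 411800 = -411814)
71230/K - 467045/u(309, 262) = 71230/(-411814) - 467045/262 = 71230*(-1/411814) - 467045*1/262 = -35615/205907 - 467045/262 = -96177165945/53947634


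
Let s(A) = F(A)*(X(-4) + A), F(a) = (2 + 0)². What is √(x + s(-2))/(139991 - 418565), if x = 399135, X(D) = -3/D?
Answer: -√399130/278574 ≈ -0.0022679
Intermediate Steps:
F(a) = 4 (F(a) = 2² = 4)
s(A) = 3 + 4*A (s(A) = 4*(-3/(-4) + A) = 4*(-3*(-¼) + A) = 4*(¾ + A) = 3 + 4*A)
√(x + s(-2))/(139991 - 418565) = √(399135 + (3 + 4*(-2)))/(139991 - 418565) = √(399135 + (3 - 8))/(-278574) = √(399135 - 5)*(-1/278574) = √399130*(-1/278574) = -√399130/278574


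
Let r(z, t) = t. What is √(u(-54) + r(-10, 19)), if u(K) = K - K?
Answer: √19 ≈ 4.3589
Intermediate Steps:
u(K) = 0
√(u(-54) + r(-10, 19)) = √(0 + 19) = √19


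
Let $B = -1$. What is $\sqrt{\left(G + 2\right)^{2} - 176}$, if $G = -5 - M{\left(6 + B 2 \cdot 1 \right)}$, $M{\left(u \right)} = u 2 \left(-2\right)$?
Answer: $i \sqrt{7} \approx 2.6458 i$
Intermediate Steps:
$M{\left(u \right)} = - 4 u$ ($M{\left(u \right)} = 2 u \left(-2\right) = - 4 u$)
$G = 11$ ($G = -5 - - 4 \left(6 + \left(-1\right) 2 \cdot 1\right) = -5 - - 4 \left(6 - 2\right) = -5 - \left(-4\right) 4 = -5 - -16 = -5 + 16 = 11$)
$\sqrt{\left(G + 2\right)^{2} - 176} = \sqrt{\left(11 + 2\right)^{2} - 176} = \sqrt{13^{2} - 176} = \sqrt{169 - 176} = \sqrt{-7} = i \sqrt{7}$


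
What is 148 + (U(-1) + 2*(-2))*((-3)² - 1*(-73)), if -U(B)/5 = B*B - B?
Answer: -1000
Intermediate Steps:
U(B) = -5*B² + 5*B (U(B) = -5*(B*B - B) = -5*(B² - B) = -5*B² + 5*B)
148 + (U(-1) + 2*(-2))*((-3)² - 1*(-73)) = 148 + (5*(-1)*(1 - 1*(-1)) + 2*(-2))*((-3)² - 1*(-73)) = 148 + (5*(-1)*(1 + 1) - 4)*(9 + 73) = 148 + (5*(-1)*2 - 4)*82 = 148 + (-10 - 4)*82 = 148 - 14*82 = 148 - 1148 = -1000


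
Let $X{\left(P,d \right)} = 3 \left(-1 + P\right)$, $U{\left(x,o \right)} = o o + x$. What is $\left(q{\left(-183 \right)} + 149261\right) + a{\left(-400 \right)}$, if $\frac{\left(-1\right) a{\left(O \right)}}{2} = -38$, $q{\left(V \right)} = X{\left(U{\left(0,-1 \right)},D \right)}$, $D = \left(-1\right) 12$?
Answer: $149337$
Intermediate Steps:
$D = -12$
$U{\left(x,o \right)} = x + o^{2}$ ($U{\left(x,o \right)} = o^{2} + x = x + o^{2}$)
$X{\left(P,d \right)} = -3 + 3 P$
$q{\left(V \right)} = 0$ ($q{\left(V \right)} = -3 + 3 \left(0 + \left(-1\right)^{2}\right) = -3 + 3 \left(0 + 1\right) = -3 + 3 \cdot 1 = -3 + 3 = 0$)
$a{\left(O \right)} = 76$ ($a{\left(O \right)} = \left(-2\right) \left(-38\right) = 76$)
$\left(q{\left(-183 \right)} + 149261\right) + a{\left(-400 \right)} = \left(0 + 149261\right) + 76 = 149261 + 76 = 149337$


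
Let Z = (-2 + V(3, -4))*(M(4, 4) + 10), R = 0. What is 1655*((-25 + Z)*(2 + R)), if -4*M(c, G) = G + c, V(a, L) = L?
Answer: -241630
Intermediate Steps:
M(c, G) = -G/4 - c/4 (M(c, G) = -(G + c)/4 = -G/4 - c/4)
Z = -48 (Z = (-2 - 4)*((-1/4*4 - 1/4*4) + 10) = -6*((-1 - 1) + 10) = -6*(-2 + 10) = -6*8 = -48)
1655*((-25 + Z)*(2 + R)) = 1655*((-25 - 48)*(2 + 0)) = 1655*(-73*2) = 1655*(-146) = -241630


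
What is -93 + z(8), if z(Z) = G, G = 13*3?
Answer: -54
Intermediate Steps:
G = 39
z(Z) = 39
-93 + z(8) = -93 + 39 = -54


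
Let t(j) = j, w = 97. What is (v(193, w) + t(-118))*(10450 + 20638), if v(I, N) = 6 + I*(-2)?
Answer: -15481824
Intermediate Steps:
v(I, N) = 6 - 2*I
(v(193, w) + t(-118))*(10450 + 20638) = ((6 - 2*193) - 118)*(10450 + 20638) = ((6 - 386) - 118)*31088 = (-380 - 118)*31088 = -498*31088 = -15481824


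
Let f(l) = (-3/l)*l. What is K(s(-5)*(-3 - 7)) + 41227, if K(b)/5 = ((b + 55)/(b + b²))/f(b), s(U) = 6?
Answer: 87566153/2124 ≈ 41227.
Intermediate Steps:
f(l) = -3
K(b) = -5*(55 + b)/(3*(b + b²)) (K(b) = 5*(((b + 55)/(b + b²))/(-3)) = 5*(((55 + b)/(b + b²))*(-⅓)) = 5*(-(55 + b)/(3*(b + b²))) = -5*(55 + b)/(3*(b + b²)))
K(s(-5)*(-3 - 7)) + 41227 = 5*(-55 - 6*(-3 - 7))/(3*((6*(-3 - 7)))*(1 + 6*(-3 - 7))) + 41227 = 5*(-55 - 6*(-10))/(3*((6*(-10)))*(1 + 6*(-10))) + 41227 = (5/3)*(-55 - 1*(-60))/(-60*(1 - 60)) + 41227 = (5/3)*(-1/60)*(-55 + 60)/(-59) + 41227 = (5/3)*(-1/60)*(-1/59)*5 + 41227 = 5/2124 + 41227 = 87566153/2124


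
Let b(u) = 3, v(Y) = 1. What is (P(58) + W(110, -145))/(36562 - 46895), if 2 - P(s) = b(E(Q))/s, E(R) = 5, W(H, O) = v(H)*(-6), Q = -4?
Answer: 235/599314 ≈ 0.00039211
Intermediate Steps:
W(H, O) = -6 (W(H, O) = 1*(-6) = -6)
P(s) = 2 - 3/s
(P(58) + W(110, -145))/(36562 - 46895) = ((2 - 3/58) - 6)/(36562 - 46895) = ((2 - 3*1/58) - 6)/(-10333) = ((2 - 3/58) - 6)*(-1/10333) = (113/58 - 6)*(-1/10333) = -235/58*(-1/10333) = 235/599314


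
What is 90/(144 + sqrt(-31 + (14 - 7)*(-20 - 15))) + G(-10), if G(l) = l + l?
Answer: 5*(-4*sqrt(69) + 279*I)/(sqrt(69) - 72*I) ≈ -19.383 - 0.071159*I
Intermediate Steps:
G(l) = 2*l
90/(144 + sqrt(-31 + (14 - 7)*(-20 - 15))) + G(-10) = 90/(144 + sqrt(-31 + (14 - 7)*(-20 - 15))) + 2*(-10) = 90/(144 + sqrt(-31 + 7*(-35))) - 20 = 90/(144 + sqrt(-31 - 245)) - 20 = 90/(144 + sqrt(-276)) - 20 = 90/(144 + 2*I*sqrt(69)) - 20 = -20 + 90/(144 + 2*I*sqrt(69))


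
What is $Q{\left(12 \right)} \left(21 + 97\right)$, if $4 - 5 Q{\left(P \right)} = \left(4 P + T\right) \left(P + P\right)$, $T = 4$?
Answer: $- \frac{146792}{5} \approx -29358.0$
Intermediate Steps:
$Q{\left(P \right)} = \frac{4}{5} - \frac{2 P \left(4 + 4 P\right)}{5}$ ($Q{\left(P \right)} = \frac{4}{5} - \frac{\left(4 P + 4\right) \left(P + P\right)}{5} = \frac{4}{5} - \frac{\left(4 + 4 P\right) 2 P}{5} = \frac{4}{5} - \frac{2 P \left(4 + 4 P\right)}{5}$)
$Q{\left(12 \right)} \left(21 + 97\right) = \left(\frac{4}{5} - \frac{96}{5} - \frac{8 \cdot 12^{2}}{5}\right) \left(21 + 97\right) = \left(\frac{4}{5} - \frac{96}{5} - \frac{1152}{5}\right) 118 = \left(- \frac{1244}{5}\right) 118 = - \frac{146792}{5}$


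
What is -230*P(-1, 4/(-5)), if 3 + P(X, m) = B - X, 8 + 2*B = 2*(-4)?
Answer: 2300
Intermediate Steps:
B = -8 (B = -4 + (2*(-4))/2 = -4 + (½)*(-8) = -4 - 4 = -8)
P(X, m) = -11 - X (P(X, m) = -3 + (-8 - X) = -11 - X)
-230*P(-1, 4/(-5)) = -230*(-11 - 1*(-1)) = -230*(-11 + 1) = -230*(-10) = 2300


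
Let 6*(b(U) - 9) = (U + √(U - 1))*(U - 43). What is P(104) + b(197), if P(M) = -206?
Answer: 15656/3 ≈ 5218.7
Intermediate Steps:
b(U) = 9 + (-43 + U)*(U + √(-1 + U))/6 (b(U) = 9 + ((U + √(U - 1))*(U - 43))/6 = 9 + ((U + √(-1 + U))*(-43 + U))/6 = 9 + ((-43 + U)*(U + √(-1 + U)))/6 = 9 + (-43 + U)*(U + √(-1 + U))/6)
P(104) + b(197) = -206 + (9 - 43/6*197 - 43*√(-1 + 197)/6 + (⅙)*197² + (⅙)*197*√(-1 + 197)) = -206 + (9 - 8471/6 - 43*√196/6 + (⅙)*38809 + (⅙)*197*√196) = -206 + (9 - 8471/6 - 43/6*14 + 38809/6 + (⅙)*197*14) = -206 + (9 - 8471/6 - 301/3 + 38809/6 + 1379/3) = -206 + 16274/3 = 15656/3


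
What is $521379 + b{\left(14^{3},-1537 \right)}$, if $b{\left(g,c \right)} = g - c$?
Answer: $525660$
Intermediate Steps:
$521379 + b{\left(14^{3},-1537 \right)} = 521379 - \left(-1537 - 14^{3}\right) = 521379 + \left(2744 + 1537\right) = 521379 + 4281 = 525660$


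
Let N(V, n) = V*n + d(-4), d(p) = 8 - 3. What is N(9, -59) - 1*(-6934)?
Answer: 6408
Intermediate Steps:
d(p) = 5
N(V, n) = 5 + V*n (N(V, n) = V*n + 5 = 5 + V*n)
N(9, -59) - 1*(-6934) = (5 + 9*(-59)) - 1*(-6934) = (5 - 531) + 6934 = -526 + 6934 = 6408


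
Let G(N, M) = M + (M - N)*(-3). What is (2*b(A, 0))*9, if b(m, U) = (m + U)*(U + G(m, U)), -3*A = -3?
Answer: 54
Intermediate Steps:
A = 1 (A = -1/3*(-3) = 1)
G(N, M) = -2*M + 3*N (G(N, M) = M + (-3*M + 3*N) = -2*M + 3*N)
b(m, U) = (U + m)*(-U + 3*m) (b(m, U) = (m + U)*(U + (-2*U + 3*m)) = (U + m)*(-U + 3*m))
(2*b(A, 0))*9 = (2*(-1*0**2 + 3*1**2 + 2*0*1))*9 = (2*(-1*0 + 3*1 + 0))*9 = (2*(0 + 3 + 0))*9 = (2*3)*9 = 6*9 = 54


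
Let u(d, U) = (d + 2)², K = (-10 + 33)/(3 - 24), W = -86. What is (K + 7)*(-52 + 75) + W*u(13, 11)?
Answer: -403498/21 ≈ -19214.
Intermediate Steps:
K = -23/21 (K = 23/(-21) = 23*(-1/21) = -23/21 ≈ -1.0952)
u(d, U) = (2 + d)²
(K + 7)*(-52 + 75) + W*u(13, 11) = (-23/21 + 7)*(-52 + 75) - 86*(2 + 13)² = (124/21)*23 - 86*15² = 2852/21 - 86*225 = 2852/21 - 19350 = -403498/21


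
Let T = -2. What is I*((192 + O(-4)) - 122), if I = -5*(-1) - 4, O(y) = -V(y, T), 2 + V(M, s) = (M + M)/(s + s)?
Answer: 70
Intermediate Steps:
V(M, s) = -2 + M/s (V(M, s) = -2 + (M + M)/(s + s) = -2 + (2*M)/((2*s)) = -2 + (2*M)*(1/(2*s)) = -2 + M/s)
O(y) = 2 + y/2 (O(y) = -(-2 + y/(-2)) = -(-2 + y*(-1/2)) = -(-2 - y/2) = 2 + y/2)
I = 1 (I = 5 - 4 = 1)
I*((192 + O(-4)) - 122) = 1*((192 + (2 + (1/2)*(-4))) - 122) = 1*((192 + (2 - 2)) - 122) = 1*((192 + 0) - 122) = 1*(192 - 122) = 1*70 = 70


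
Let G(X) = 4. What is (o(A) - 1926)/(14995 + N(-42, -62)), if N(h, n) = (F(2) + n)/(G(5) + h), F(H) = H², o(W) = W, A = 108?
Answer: -5757/47489 ≈ -0.12123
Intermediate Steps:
N(h, n) = (4 + n)/(4 + h) (N(h, n) = (2² + n)/(4 + h) = (4 + n)/(4 + h))
(o(A) - 1926)/(14995 + N(-42, -62)) = (108 - 1926)/(14995 + (4 - 62)/(4 - 42)) = -1818/(14995 - 58/(-38)) = -1818/(14995 - 1/38*(-58)) = -1818/(14995 + 29/19) = -1818/284934/19 = -1818*19/284934 = -5757/47489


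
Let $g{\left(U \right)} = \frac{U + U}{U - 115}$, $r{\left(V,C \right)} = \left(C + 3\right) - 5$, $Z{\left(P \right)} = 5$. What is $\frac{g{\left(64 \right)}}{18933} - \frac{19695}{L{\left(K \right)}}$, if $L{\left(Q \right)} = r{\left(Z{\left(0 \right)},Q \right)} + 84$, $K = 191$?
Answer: $- \frac{487620311}{6759081} \approx -72.143$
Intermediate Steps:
$r{\left(V,C \right)} = -2 + C$ ($r{\left(V,C \right)} = \left(3 + C\right) - 5 = -2 + C$)
$g{\left(U \right)} = \frac{2 U}{-115 + U}$
$L{\left(Q \right)} = 82 + Q$ ($L{\left(Q \right)} = \left(-2 + Q\right) + 84 = 82 + Q$)
$\frac{g{\left(64 \right)}}{18933} - \frac{19695}{L{\left(K \right)}} = \frac{2 \cdot 64 \frac{1}{-115 + 64}}{18933} - \frac{19695}{82 + 191} = 2 \cdot 64 \frac{1}{-51} \cdot \frac{1}{18933} - \frac{19695}{273} = 2 \cdot 64 \left(- \frac{1}{51}\right) \frac{1}{18933} - \frac{505}{7} = \left(- \frac{128}{51}\right) \frac{1}{18933} - \frac{505}{7} = - \frac{128}{965583} - \frac{505}{7} = - \frac{487620311}{6759081}$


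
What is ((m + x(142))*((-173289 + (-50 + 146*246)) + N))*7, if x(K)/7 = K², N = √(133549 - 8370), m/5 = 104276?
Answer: -637326097408 + 4637696*√125179 ≈ -6.3569e+11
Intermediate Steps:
m = 521380 (m = 5*104276 = 521380)
N = √125179 ≈ 353.81
x(K) = 7*K²
((m + x(142))*((-173289 + (-50 + 146*246)) + N))*7 = ((521380 + 7*142²)*((-173289 + (-50 + 146*246)) + √125179))*7 = ((521380 + 7*20164)*((-173289 + (-50 + 35916)) + √125179))*7 = ((521380 + 141148)*((-173289 + 35866) + √125179))*7 = (662528*(-137423 + √125179))*7 = (-91046585344 + 662528*√125179)*7 = -637326097408 + 4637696*√125179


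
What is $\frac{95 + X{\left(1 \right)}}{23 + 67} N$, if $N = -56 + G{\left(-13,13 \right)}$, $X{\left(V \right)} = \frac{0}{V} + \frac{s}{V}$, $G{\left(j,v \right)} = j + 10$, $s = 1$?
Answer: $- \frac{944}{15} \approx -62.933$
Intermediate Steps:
$G{\left(j,v \right)} = 10 + j$
$X{\left(V \right)} = \frac{1}{V}$ ($X{\left(V \right)} = \frac{0}{V} + 1 \frac{1}{V} = 0 + \frac{1}{V} = \frac{1}{V}$)
$N = -59$ ($N = -56 + \left(10 - 13\right) = -56 - 3 = -59$)
$\frac{95 + X{\left(1 \right)}}{23 + 67} N = \frac{95 + 1^{-1}}{23 + 67} \left(-59\right) = \frac{95 + 1}{90} \left(-59\right) = 96 \cdot \frac{1}{90} \left(-59\right) = \frac{16}{15} \left(-59\right) = - \frac{944}{15}$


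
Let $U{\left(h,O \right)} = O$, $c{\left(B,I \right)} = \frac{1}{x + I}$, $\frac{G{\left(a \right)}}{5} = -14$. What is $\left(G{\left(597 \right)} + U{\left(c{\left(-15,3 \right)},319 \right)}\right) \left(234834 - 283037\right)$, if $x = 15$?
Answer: $-12002547$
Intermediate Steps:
$G{\left(a \right)} = -70$ ($G{\left(a \right)} = 5 \left(-14\right) = -70$)
$c{\left(B,I \right)} = \frac{1}{15 + I}$
$\left(G{\left(597 \right)} + U{\left(c{\left(-15,3 \right)},319 \right)}\right) \left(234834 - 283037\right) = \left(-70 + 319\right) \left(234834 - 283037\right) = 249 \left(-48203\right) = -12002547$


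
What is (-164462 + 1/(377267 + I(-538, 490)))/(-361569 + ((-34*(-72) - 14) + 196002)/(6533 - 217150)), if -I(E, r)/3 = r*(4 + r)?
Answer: 12085820527160919/26570693710084717 ≈ 0.45486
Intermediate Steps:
I(E, r) = -3*r*(4 + r)
(-164462 + 1/(377267 + I(-538, 490)))/(-361569 + ((-34*(-72) - 14) + 196002)/(6533 - 217150)) = (-164462 + 1/(377267 - 3*490*(4 + 490)))/(-361569 + ((-34*(-72) - 14) + 196002)/(6533 - 217150)) = (-164462 + 1/(377267 - 3*490*494))/(-361569 + ((2448 - 14) + 196002)/(-210617)) = (-164462 + 1/(377267 - 726180))/(-361569 + (2434 + 196002)*(-1/210617)) = (-164462 + 1/(-348913))/(-361569 + 198436*(-1/210617)) = (-164462 - 1/348913)/(-361569 - 198436/210617) = -57382929807/(348913*(-76152776509/210617)) = -57382929807/348913*(-210617/76152776509) = 12085820527160919/26570693710084717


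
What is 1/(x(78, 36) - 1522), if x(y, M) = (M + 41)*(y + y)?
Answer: 1/10490 ≈ 9.5329e-5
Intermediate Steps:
x(y, M) = 2*y*(41 + M) (x(y, M) = (41 + M)*(2*y) = 2*y*(41 + M))
1/(x(78, 36) - 1522) = 1/(2*78*(41 + 36) - 1522) = 1/(2*78*77 - 1522) = 1/(12012 - 1522) = 1/10490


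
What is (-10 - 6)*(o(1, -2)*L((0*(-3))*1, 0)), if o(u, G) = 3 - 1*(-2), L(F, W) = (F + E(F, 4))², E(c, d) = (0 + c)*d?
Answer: 0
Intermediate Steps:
E(c, d) = c*d
L(F, W) = 25*F² (L(F, W) = (F + F*4)² = (F + 4*F)² = (5*F)² = 25*F²)
o(u, G) = 5 (o(u, G) = 3 + 2 = 5)
(-10 - 6)*(o(1, -2)*L((0*(-3))*1, 0)) = (-10 - 6)*(5*(25*((0*(-3))*1)²)) = -80*25*(0*1)² = -80*25*0² = -80*25*0 = -80*0 = -16*0 = 0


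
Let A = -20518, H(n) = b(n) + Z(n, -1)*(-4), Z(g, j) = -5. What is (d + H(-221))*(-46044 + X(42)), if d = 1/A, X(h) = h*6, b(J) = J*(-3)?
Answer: -320859804528/10259 ≈ -3.1276e+7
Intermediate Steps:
b(J) = -3*J
H(n) = 20 - 3*n (H(n) = -3*n - 5*(-4) = -3*n + 20 = 20 - 3*n)
X(h) = 6*h
d = -1/20518 (d = 1/(-20518) = -1/20518 ≈ -4.8738e-5)
(d + H(-221))*(-46044 + X(42)) = (-1/20518 + (20 - 3*(-221)))*(-46044 + 6*42) = (-1/20518 + (20 + 663))*(-46044 + 252) = (-1/20518 + 683)*(-45792) = (14013793/20518)*(-45792) = -320859804528/10259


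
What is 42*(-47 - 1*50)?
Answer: -4074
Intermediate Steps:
42*(-47 - 1*50) = 42*(-47 - 50) = 42*(-97) = -4074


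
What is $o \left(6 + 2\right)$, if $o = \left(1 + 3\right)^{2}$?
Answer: $128$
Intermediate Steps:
$o = 16$ ($o = 4^{2} = 16$)
$o \left(6 + 2\right) = 16 \left(6 + 2\right) = 16 \cdot 8 = 128$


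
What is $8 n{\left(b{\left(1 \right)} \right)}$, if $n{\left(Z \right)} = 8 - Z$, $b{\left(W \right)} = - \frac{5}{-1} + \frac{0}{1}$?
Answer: $24$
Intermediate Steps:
$b{\left(W \right)} = 5$ ($b{\left(W \right)} = \left(-5\right) \left(-1\right) + 0 \cdot 1 = 5 + 0 = 5$)
$8 n{\left(b{\left(1 \right)} \right)} = 8 \left(8 - 5\right) = 8 \cdot 3 = 24$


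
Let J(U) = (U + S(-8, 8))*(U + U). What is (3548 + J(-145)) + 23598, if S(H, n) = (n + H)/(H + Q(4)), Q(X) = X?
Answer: 69196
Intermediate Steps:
S(H, n) = (H + n)/(4 + H) (S(H, n) = (n + H)/(H + 4) = (H + n)/(4 + H))
J(U) = 2*U**2 (J(U) = (U + (-8 + 8)/(4 - 8))*(U + U) = (U + 0/(-4))*(2*U) = (U - 1/4*0)*(2*U) = (U + 0)*(2*U) = U*(2*U) = 2*U**2)
(3548 + J(-145)) + 23598 = (3548 + 2*(-145)**2) + 23598 = (3548 + 2*21025) + 23598 = (3548 + 42050) + 23598 = 45598 + 23598 = 69196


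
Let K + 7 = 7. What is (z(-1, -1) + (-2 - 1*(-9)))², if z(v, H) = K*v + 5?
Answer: 144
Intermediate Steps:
K = 0 (K = -7 + 7 = 0)
z(v, H) = 5 (z(v, H) = 0*v + 5 = 0 + 5 = 5)
(z(-1, -1) + (-2 - 1*(-9)))² = (5 + (-2 - 1*(-9)))² = (5 + (-2 + 9))² = (5 + 7)² = 12² = 144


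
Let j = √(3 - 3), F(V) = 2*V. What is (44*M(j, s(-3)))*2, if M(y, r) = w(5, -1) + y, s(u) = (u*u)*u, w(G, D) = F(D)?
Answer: -176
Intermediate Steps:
w(G, D) = 2*D
s(u) = u³ (s(u) = u²*u = u³)
j = 0 (j = √0 = 0)
M(y, r) = -2 + y (M(y, r) = 2*(-1) + y = -2 + y)
(44*M(j, s(-3)))*2 = (44*(-2 + 0))*2 = (44*(-2))*2 = -88*2 = -176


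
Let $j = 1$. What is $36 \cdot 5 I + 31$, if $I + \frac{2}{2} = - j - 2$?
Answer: $-689$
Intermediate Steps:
$I = -4$ ($I = -1 - 3 = -4$)
$36 \cdot 5 I + 31 = 36 \cdot 5 \left(-4\right) + 31 = 36 \left(-20\right) + 31 = -720 + 31 = -689$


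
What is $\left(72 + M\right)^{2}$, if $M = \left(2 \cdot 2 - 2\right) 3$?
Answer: $6084$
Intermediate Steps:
$M = 6$ ($M = \left(4 - 2\right) 3 = 2 \cdot 3 = 6$)
$\left(72 + M\right)^{2} = \left(72 + 6\right)^{2} = 78^{2} = 6084$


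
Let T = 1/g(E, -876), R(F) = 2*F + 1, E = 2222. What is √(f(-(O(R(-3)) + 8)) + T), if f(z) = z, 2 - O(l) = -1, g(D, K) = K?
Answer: I*√2110503/438 ≈ 3.3168*I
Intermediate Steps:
R(F) = 1 + 2*F
O(l) = 3 (O(l) = 2 - 1*(-1) = 2 + 1 = 3)
T = -1/876 (T = 1/(-876) = -1/876 ≈ -0.0011416)
√(f(-(O(R(-3)) + 8)) + T) = √(-(3 + 8) - 1/876) = √(-1*11 - 1/876) = √(-11 - 1/876) = √(-9637/876) = I*√2110503/438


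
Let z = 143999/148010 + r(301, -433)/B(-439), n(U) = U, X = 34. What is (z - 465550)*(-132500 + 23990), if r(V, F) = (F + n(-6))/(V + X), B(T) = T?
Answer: 50095768740511215/991667 ≈ 5.0517e+10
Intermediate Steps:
r(V, F) = (-6 + F)/(34 + V) (r(V, F) = (F - 6)/(V + 34) = (-6 + F)/(34 + V))
z = 1935507/1983334 (z = 143999/148010 + ((-6 - 433)/(34 + 301))/(-439) = 143999*(1/148010) + (-439/335)*(-1/439) = 143999/148010 + ((1/335)*(-439))*(-1/439) = 143999/148010 - 439/335*(-1/439) = 143999/148010 + 1/335 = 1935507/1983334 ≈ 0.97589)
(z - 465550)*(-132500 + 23990) = (1935507/1983334 - 465550)*(-132500 + 23990) = -923339208193/1983334*(-108510) = 50095768740511215/991667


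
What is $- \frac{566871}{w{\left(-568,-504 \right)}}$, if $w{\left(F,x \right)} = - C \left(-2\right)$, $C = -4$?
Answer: $\frac{566871}{8} \approx 70859.0$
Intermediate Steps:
$w{\left(F,x \right)} = -8$ ($w{\left(F,x \right)} = \left(-1\right) \left(-4\right) \left(-2\right) = 4 \left(-2\right) = -8$)
$- \frac{566871}{w{\left(-568,-504 \right)}} = - \frac{566871}{-8} = \left(-566871\right) \left(- \frac{1}{8}\right) = \frac{566871}{8}$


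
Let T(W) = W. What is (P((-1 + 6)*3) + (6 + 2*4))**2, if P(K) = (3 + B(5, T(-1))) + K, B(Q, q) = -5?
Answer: 729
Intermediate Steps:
P(K) = -2 + K (P(K) = (3 - 5) + K = -2 + K)
(P((-1 + 6)*3) + (6 + 2*4))**2 = ((-2 + (-1 + 6)*3) + (6 + 2*4))**2 = ((-2 + 5*3) + (6 + 8))**2 = ((-2 + 15) + 14)**2 = (13 + 14)**2 = 27**2 = 729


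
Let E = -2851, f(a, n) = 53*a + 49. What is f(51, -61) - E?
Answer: 5603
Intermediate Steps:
f(a, n) = 49 + 53*a
f(51, -61) - E = (49 + 53*51) - 1*(-2851) = (49 + 2703) + 2851 = 2752 + 2851 = 5603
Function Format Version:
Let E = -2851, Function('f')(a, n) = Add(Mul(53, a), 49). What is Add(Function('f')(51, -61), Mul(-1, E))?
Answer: 5603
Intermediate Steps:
Function('f')(a, n) = Add(49, Mul(53, a))
Add(Function('f')(51, -61), Mul(-1, E)) = Add(Add(49, Mul(53, 51)), Mul(-1, -2851)) = Add(Add(49, 2703), 2851) = Add(2752, 2851) = 5603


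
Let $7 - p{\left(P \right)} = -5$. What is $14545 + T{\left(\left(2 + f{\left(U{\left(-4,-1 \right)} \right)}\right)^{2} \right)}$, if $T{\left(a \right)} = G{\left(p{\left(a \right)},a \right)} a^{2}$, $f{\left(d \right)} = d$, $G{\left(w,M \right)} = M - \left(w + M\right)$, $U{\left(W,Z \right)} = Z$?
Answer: $14533$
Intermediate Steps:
$p{\left(P \right)} = 12$ ($p{\left(P \right)} = 7 - -5 = 7 + 5 = 12$)
$G{\left(w,M \right)} = - w$ ($G{\left(w,M \right)} = M - \left(M + w\right) = - w$)
$T{\left(a \right)} = - 12 a^{2}$ ($T{\left(a \right)} = \left(-1\right) 12 a^{2} = - 12 a^{2}$)
$14545 + T{\left(\left(2 + f{\left(U{\left(-4,-1 \right)} \right)}\right)^{2} \right)} = 14545 - 12 \left(\left(2 - 1\right)^{2}\right)^{2} = 14545 - 12 \left(1^{2}\right)^{2} = 14545 - 12 \cdot 1^{2} = 14545 - 12 = 14533$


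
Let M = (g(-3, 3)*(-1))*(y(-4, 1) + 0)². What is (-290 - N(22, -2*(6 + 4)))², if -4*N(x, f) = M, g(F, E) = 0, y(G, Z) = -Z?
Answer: 84100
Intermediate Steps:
M = 0 (M = (0*(-1))*(-1*1 + 0)² = 0*(-1 + 0)² = 0*(-1)² = 0*1 = 0)
N(x, f) = 0 (N(x, f) = -¼*0 = 0)
(-290 - N(22, -2*(6 + 4)))² = (-290 - 1*0)² = (-290 + 0)² = (-290)² = 84100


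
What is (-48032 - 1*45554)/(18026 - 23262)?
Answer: 46793/2618 ≈ 17.874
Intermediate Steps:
(-48032 - 1*45554)/(18026 - 23262) = (-48032 - 45554)/(-5236) = -93586*(-1/5236) = 46793/2618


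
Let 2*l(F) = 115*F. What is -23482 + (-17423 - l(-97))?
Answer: -70655/2 ≈ -35328.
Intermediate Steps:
l(F) = 115*F/2 (l(F) = (115*F)/2 = 115*F/2)
-23482 + (-17423 - l(-97)) = -23482 + (-17423 - 115*(-97)/2) = -23482 + (-17423 - 1*(-11155/2)) = -23482 + (-17423 + 11155/2) = -23482 - 23691/2 = -70655/2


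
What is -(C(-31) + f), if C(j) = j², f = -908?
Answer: -53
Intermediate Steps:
-(C(-31) + f) = -((-31)² - 908) = -(961 - 908) = -1*53 = -53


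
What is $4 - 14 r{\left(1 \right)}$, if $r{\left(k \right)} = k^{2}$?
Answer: $-10$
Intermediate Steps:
$4 - 14 r{\left(1 \right)} = 4 - 14 \cdot 1^{2} = 4 - 14 = -10$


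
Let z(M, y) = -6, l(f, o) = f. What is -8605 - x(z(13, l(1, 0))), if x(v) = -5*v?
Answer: -8635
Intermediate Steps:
-8605 - x(z(13, l(1, 0))) = -8605 - (-5)*(-6) = -8605 - 1*30 = -8605 - 30 = -8635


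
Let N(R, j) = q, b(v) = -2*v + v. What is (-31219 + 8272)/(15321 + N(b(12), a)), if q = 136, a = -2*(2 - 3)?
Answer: -22947/15457 ≈ -1.4846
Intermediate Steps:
a = 2 (a = -2*(-1) = 2)
b(v) = -v
N(R, j) = 136
(-31219 + 8272)/(15321 + N(b(12), a)) = (-31219 + 8272)/(15321 + 136) = -22947/15457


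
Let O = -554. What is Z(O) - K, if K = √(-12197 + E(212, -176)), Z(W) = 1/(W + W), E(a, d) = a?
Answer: -1/1108 - I*√11985 ≈ -0.00090253 - 109.48*I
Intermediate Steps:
Z(W) = 1/(2*W)
K = I*√11985 (K = √(-12197 + 212) = √(-11985) = I*√11985 ≈ 109.48*I)
Z(O) - K = (½)/(-554) - I*√11985 = (½)*(-1/554) - I*√11985 = -1/1108 - I*√11985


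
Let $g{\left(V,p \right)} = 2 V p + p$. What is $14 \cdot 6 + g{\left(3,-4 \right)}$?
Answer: $56$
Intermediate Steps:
$g{\left(V,p \right)} = p + 2 V p$ ($g{\left(V,p \right)} = 2 V p + p = p + 2 V p$)
$14 \cdot 6 + g{\left(3,-4 \right)} = 14 \cdot 6 - 4 \left(1 + 2 \cdot 3\right) = 84 - 4 \left(1 + 6\right) = 84 - 28 = 56$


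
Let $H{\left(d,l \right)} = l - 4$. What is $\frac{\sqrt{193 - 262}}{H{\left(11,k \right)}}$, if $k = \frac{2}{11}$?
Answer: $- \frac{11 i \sqrt{69}}{42} \approx - 2.1755 i$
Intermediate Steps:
$k = \frac{2}{11}$ ($k = 2 \cdot \frac{1}{11} = \frac{2}{11} \approx 0.18182$)
$H{\left(d,l \right)} = -4 + l$
$\frac{\sqrt{193 - 262}}{H{\left(11,k \right)}} = \frac{\sqrt{193 - 262}}{-4 + \frac{2}{11}} = \frac{\sqrt{-69}}{- \frac{42}{11}} = i \sqrt{69} \left(- \frac{11}{42}\right) = - \frac{11 i \sqrt{69}}{42}$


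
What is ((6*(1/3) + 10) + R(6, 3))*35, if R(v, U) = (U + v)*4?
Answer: 1680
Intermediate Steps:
R(v, U) = 4*U + 4*v
((6*(1/3) + 10) + R(6, 3))*35 = ((6*(1/3) + 10) + (4*3 + 4*6))*35 = ((6*(1*(⅓)) + 10) + (12 + 24))*35 = ((6*(⅓) + 10) + 36)*35 = ((2 + 10) + 36)*35 = (12 + 36)*35 = 48*35 = 1680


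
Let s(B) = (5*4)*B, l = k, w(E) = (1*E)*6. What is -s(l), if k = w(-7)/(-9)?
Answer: -280/3 ≈ -93.333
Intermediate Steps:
w(E) = 6*E (w(E) = E*6 = 6*E)
k = 14/3 (k = (6*(-7))/(-9) = -42*(-⅑) = 14/3 ≈ 4.6667)
l = 14/3 ≈ 4.6667
s(B) = 20*B
-s(l) = -20*14/3 = -1*280/3 = -280/3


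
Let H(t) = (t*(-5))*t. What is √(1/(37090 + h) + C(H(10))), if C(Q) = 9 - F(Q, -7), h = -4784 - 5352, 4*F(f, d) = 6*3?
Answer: √817339619/13477 ≈ 2.1213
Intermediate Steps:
F(f, d) = 9/2 (F(f, d) = (6*3)/4 = (¼)*18 = 9/2)
h = -10136
H(t) = -5*t² (H(t) = (-5*t)*t = -5*t²)
C(Q) = 9/2 (C(Q) = 9 - 1*9/2 = 9 - 9/2 = 9/2)
√(1/(37090 + h) + C(H(10))) = √(1/(37090 - 10136) + 9/2) = √(1/26954 + 9/2) = √(60647/13477) = √817339619/13477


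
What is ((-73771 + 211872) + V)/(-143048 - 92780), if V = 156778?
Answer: -294879/235828 ≈ -1.2504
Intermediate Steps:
((-73771 + 211872) + V)/(-143048 - 92780) = ((-73771 + 211872) + 156778)/(-143048 - 92780) = (138101 + 156778)/(-235828) = 294879*(-1/235828) = -294879/235828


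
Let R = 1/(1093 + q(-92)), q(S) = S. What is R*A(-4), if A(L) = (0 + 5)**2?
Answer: 25/1001 ≈ 0.024975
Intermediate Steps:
A(L) = 25 (A(L) = 5**2 = 25)
R = 1/1001 (R = 1/(1093 - 92) = 1/1001 ≈ 0.00099900)
R*A(-4) = (1/1001)*25 = 25/1001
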